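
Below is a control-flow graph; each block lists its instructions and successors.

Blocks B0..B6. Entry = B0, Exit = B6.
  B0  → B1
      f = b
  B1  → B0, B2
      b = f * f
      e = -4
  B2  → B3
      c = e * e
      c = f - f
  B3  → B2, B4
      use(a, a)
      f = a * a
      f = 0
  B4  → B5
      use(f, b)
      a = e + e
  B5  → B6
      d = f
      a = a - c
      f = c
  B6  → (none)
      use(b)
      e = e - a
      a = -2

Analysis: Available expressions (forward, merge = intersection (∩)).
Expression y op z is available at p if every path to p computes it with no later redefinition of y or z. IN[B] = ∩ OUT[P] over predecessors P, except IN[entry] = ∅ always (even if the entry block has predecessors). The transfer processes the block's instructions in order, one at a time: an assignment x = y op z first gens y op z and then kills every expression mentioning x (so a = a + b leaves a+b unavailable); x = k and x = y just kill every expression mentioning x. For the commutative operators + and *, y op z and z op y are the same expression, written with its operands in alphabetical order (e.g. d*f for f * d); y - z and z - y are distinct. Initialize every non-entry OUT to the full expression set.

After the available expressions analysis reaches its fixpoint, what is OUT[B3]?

Answer: {a*a, e*e}

Derivation:
Fixpoint table:
  B0:   IN={}   OUT={}
  B1:   IN={}   OUT={f*f}
  B2:   IN={}   OUT={e*e, f-f}
  B3:   IN={e*e, f-f}   OUT={a*a, e*e}
  B4:   IN={a*a, e*e}   OUT={e*e, e+e}
  B5:   IN={e*e, e+e}   OUT={e*e, e+e}
  B6:   IN={e*e, e+e}   OUT={}

Merge at B3: IN[B3] = OUT[B2] = {e*e, f-f}
Applying B3's transfer function to that IN value gives OUT[B3] (row B3 above).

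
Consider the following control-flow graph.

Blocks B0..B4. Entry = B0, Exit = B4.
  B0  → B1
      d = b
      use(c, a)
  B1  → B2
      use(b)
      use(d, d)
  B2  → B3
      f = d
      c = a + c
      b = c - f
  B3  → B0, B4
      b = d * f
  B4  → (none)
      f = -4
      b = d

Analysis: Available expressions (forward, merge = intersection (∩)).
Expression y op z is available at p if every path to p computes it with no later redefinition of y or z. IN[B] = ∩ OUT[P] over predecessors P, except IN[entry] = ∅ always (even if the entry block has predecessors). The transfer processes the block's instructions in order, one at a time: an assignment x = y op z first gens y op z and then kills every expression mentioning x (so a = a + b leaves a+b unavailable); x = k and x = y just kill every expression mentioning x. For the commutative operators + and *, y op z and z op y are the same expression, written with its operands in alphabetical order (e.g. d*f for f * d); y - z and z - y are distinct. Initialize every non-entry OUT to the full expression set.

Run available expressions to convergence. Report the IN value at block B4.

Answer: {c-f, d*f}

Trace:
Converged values:
  B0:  IN={}  OUT={}
  B1:  IN={}  OUT={}
  B2:  IN={}  OUT={c-f}
  B3:  IN={c-f}  OUT={c-f, d*f}
  B4:  IN={c-f, d*f}  OUT={}

Merge at B4: IN[B4] = OUT[B3] = {c-f, d*f}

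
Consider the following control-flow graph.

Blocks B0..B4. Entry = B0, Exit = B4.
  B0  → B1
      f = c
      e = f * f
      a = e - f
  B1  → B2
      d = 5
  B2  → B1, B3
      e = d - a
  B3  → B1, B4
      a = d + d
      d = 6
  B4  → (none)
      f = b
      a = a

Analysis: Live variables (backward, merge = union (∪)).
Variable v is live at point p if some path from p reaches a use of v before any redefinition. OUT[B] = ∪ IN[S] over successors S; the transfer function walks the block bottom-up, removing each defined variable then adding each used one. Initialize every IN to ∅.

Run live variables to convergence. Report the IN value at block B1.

Per-block solution:
  B0:   IN={b, c}   OUT={a, b}
  B1:   IN={a, b}   OUT={a, b, d}
  B2:   IN={a, b, d}   OUT={a, b, d}
  B3:   IN={b, d}   OUT={a, b}
  B4:   IN={a, b}   OUT={}

Merge at B1: OUT[B1] = IN[B2] = {a, b, d}
Applying B1's transfer function to that OUT value gives IN[B1] (row B1 above).

Answer: {a, b}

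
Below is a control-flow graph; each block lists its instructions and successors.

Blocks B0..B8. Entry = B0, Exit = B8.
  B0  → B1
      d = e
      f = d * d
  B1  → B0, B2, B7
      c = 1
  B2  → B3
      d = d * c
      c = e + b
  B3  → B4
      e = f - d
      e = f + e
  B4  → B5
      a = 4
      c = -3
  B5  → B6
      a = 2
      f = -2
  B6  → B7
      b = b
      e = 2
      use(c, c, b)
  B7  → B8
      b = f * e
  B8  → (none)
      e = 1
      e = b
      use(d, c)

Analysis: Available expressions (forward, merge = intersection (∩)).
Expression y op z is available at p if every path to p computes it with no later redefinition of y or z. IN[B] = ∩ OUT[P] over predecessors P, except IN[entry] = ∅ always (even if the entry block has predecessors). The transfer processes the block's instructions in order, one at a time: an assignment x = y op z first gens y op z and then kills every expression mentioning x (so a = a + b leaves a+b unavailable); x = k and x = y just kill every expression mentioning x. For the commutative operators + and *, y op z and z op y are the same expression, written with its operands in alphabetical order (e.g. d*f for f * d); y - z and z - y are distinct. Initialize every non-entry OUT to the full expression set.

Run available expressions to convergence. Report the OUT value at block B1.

Answer: {d*d}

Working:
Converged values:
  B0:  IN={}  OUT={d*d}
  B1:  IN={d*d}  OUT={d*d}
  B2:  IN={d*d}  OUT={b+e}
  B3:  IN={b+e}  OUT={f-d}
  B4:  IN={f-d}  OUT={f-d}
  B5:  IN={f-d}  OUT={}
  B6:  IN={}  OUT={}
  B7:  IN={}  OUT={e*f}
  B8:  IN={e*f}  OUT={}

Merge at B1: IN[B1] = OUT[B0] = {d*d}
Applying B1's transfer function to that IN value gives OUT[B1] (row B1 above).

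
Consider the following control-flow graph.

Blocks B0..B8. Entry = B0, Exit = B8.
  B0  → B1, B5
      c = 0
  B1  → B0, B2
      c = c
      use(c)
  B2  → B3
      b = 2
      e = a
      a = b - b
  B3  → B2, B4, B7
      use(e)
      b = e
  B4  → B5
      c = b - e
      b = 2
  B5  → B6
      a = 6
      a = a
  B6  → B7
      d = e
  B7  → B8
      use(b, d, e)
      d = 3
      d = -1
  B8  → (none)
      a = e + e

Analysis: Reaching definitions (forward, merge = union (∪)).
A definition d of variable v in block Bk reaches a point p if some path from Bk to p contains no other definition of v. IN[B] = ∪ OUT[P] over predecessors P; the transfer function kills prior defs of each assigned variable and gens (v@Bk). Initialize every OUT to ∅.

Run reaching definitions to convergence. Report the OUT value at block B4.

Fixpoint table:
  B0:  IN={c@B1}  OUT={c@B0}
  B1:  IN={c@B0}  OUT={c@B1}
  B2:  IN={a@B2, b@B3, c@B1, e@B2}  OUT={a@B2, b@B2, c@B1, e@B2}
  B3:  IN={a@B2, b@B2, c@B1, e@B2}  OUT={a@B2, b@B3, c@B1, e@B2}
  B4:  IN={a@B2, b@B3, c@B1, e@B2}  OUT={a@B2, b@B4, c@B4, e@B2}
  B5:  IN={a@B2, b@B4, c@B0, c@B4, e@B2}  OUT={a@B5, b@B4, c@B0, c@B4, e@B2}
  B6:  IN={a@B5, b@B4, c@B0, c@B4, e@B2}  OUT={a@B5, b@B4, c@B0, c@B4, d@B6, e@B2}
  B7:  IN={a@B2, a@B5, b@B3, b@B4, c@B0, c@B1, c@B4, d@B6, e@B2}  OUT={a@B2, a@B5, b@B3, b@B4, c@B0, c@B1, c@B4, d@B7, e@B2}
  B8:  IN={a@B2, a@B5, b@B3, b@B4, c@B0, c@B1, c@B4, d@B7, e@B2}  OUT={a@B8, b@B3, b@B4, c@B0, c@B1, c@B4, d@B7, e@B2}

Merge at B4: IN[B4] = OUT[B3] = {a@B2, b@B3, c@B1, e@B2}
Applying B4's transfer function to that IN value gives OUT[B4] (row B4 above).

Answer: {a@B2, b@B4, c@B4, e@B2}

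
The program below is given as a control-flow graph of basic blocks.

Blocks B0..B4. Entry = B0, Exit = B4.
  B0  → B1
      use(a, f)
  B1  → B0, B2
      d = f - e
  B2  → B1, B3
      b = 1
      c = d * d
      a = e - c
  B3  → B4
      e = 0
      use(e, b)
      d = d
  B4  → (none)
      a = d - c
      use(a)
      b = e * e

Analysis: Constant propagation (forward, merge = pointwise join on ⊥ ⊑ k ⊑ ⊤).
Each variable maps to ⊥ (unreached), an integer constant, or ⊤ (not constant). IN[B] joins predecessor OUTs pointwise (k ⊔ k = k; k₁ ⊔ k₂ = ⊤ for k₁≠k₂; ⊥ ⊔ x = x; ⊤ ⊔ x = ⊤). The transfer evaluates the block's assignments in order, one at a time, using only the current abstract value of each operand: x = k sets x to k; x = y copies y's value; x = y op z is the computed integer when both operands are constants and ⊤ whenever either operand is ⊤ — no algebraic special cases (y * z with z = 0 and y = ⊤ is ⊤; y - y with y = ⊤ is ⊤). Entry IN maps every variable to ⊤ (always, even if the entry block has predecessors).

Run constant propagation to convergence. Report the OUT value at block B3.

Converged values:
  B0:   IN=(all ⊤)   OUT=(all ⊤)
  B1:   IN=(all ⊤)   OUT=(all ⊤)
  B2:   IN=(all ⊤)   OUT={b:1; rest ⊤}
  B3:   IN={b:1; rest ⊤}   OUT={b:1, e:0; rest ⊤}
  B4:   IN={b:1, e:0; rest ⊤}   OUT={b:0, e:0; rest ⊤}

Merge at B3: IN[B3] = OUT[B2] = {a: ⊤, b: 1, c: ⊤, d: ⊤, e: ⊤, f: ⊤}
Applying B3's transfer function to that IN value gives OUT[B3] (row B3 above).

Answer: {a: ⊤, b: 1, c: ⊤, d: ⊤, e: 0, f: ⊤}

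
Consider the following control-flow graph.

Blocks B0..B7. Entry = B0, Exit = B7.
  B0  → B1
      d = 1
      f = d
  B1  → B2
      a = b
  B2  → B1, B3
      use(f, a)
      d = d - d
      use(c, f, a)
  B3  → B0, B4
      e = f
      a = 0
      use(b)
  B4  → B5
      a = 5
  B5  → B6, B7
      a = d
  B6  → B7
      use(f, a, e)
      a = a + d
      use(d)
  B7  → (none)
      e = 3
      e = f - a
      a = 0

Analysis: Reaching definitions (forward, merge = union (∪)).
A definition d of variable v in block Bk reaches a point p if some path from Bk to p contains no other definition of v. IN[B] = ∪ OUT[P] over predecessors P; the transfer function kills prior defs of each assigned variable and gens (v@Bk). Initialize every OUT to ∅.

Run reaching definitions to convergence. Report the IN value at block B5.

Answer: {a@B4, d@B2, e@B3, f@B0}

Working:
Fixpoint table:
  B0:  IN={a@B3, d@B2, e@B3, f@B0}  OUT={a@B3, d@B0, e@B3, f@B0}
  B1:  IN={a@B1, a@B3, d@B0, d@B2, e@B3, f@B0}  OUT={a@B1, d@B0, d@B2, e@B3, f@B0}
  B2:  IN={a@B1, d@B0, d@B2, e@B3, f@B0}  OUT={a@B1, d@B2, e@B3, f@B0}
  B3:  IN={a@B1, d@B2, e@B3, f@B0}  OUT={a@B3, d@B2, e@B3, f@B0}
  B4:  IN={a@B3, d@B2, e@B3, f@B0}  OUT={a@B4, d@B2, e@B3, f@B0}
  B5:  IN={a@B4, d@B2, e@B3, f@B0}  OUT={a@B5, d@B2, e@B3, f@B0}
  B6:  IN={a@B5, d@B2, e@B3, f@B0}  OUT={a@B6, d@B2, e@B3, f@B0}
  B7:  IN={a@B5, a@B6, d@B2, e@B3, f@B0}  OUT={a@B7, d@B2, e@B7, f@B0}

Merge at B5: IN[B5] = OUT[B4] = {a@B4, d@B2, e@B3, f@B0}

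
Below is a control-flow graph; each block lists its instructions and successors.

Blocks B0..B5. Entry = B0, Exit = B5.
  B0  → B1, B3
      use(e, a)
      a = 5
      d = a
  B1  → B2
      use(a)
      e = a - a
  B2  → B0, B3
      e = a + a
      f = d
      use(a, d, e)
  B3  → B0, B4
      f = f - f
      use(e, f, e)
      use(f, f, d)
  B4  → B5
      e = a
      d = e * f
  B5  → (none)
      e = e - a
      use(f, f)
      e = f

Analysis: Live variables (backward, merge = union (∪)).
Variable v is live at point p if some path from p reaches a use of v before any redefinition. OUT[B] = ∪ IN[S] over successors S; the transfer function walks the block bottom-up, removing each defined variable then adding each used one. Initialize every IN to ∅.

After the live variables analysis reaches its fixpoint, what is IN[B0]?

Answer: {a, e, f}

Derivation:
Per-block solution:
  B0:  IN={a, e, f}  OUT={a, d, e, f}
  B1:  IN={a, d}  OUT={a, d}
  B2:  IN={a, d}  OUT={a, d, e, f}
  B3:  IN={a, d, e, f}  OUT={a, e, f}
  B4:  IN={a, f}  OUT={a, e, f}
  B5:  IN={a, e, f}  OUT={}

Merge at B0: OUT[B0] = IN[B1] ⊔ IN[B3] = {a, d, e, f}
Applying B0's transfer function to that OUT value gives IN[B0] (row B0 above).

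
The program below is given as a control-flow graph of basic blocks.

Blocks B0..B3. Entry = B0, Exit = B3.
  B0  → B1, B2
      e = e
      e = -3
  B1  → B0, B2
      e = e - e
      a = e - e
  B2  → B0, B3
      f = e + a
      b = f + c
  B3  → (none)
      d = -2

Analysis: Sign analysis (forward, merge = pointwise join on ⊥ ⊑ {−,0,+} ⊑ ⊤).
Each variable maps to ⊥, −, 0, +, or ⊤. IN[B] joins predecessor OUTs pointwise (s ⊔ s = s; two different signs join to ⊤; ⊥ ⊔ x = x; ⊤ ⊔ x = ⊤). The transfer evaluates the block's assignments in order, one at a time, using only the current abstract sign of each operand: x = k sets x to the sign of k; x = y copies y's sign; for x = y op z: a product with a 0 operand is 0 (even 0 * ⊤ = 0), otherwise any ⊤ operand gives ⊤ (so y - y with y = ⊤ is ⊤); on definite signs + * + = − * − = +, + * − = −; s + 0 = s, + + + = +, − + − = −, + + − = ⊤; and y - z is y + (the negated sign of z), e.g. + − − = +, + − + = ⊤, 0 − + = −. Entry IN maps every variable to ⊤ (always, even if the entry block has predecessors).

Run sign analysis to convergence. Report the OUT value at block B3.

Per-block solution:
  B0:  IN=(all ⊤)  OUT={e:-; rest ⊤}
  B1:  IN={e:-; rest ⊤}  OUT=(all ⊤)
  B2:  IN=(all ⊤)  OUT=(all ⊤)
  B3:  IN=(all ⊤)  OUT={d:-; rest ⊤}

Merge at B3: IN[B3] = OUT[B2] = {a: ⊤, b: ⊤, c: ⊤, d: ⊤, e: ⊤, f: ⊤}
Applying B3's transfer function to that IN value gives OUT[B3] (row B3 above).

Answer: {a: ⊤, b: ⊤, c: ⊤, d: -, e: ⊤, f: ⊤}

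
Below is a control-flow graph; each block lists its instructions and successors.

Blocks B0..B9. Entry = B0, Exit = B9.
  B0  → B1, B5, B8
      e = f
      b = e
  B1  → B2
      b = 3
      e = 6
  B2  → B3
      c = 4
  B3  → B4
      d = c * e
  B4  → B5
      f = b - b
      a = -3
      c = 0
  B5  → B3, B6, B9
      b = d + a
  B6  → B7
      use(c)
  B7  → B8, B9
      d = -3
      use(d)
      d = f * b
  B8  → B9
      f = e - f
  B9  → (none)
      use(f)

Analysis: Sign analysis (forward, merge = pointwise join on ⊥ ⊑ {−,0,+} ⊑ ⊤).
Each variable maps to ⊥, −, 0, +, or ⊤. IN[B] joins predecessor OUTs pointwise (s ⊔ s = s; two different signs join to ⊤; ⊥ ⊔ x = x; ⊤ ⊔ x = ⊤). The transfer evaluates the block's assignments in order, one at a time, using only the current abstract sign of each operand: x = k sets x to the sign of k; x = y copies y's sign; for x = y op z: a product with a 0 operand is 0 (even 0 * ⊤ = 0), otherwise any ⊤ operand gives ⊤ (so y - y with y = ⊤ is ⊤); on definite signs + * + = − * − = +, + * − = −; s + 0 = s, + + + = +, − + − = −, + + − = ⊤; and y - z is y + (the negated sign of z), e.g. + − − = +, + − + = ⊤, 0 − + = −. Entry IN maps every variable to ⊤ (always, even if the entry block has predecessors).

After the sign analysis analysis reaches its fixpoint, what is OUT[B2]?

Per-block solution:
  B0: | IN=(all ⊤) | OUT=(all ⊤)
  B1: | IN=(all ⊤) | OUT={b:+, e:+; rest ⊤}
  B2: | IN={b:+, e:+; rest ⊤} | OUT={b:+, c:+, e:+; rest ⊤}
  B3: | IN=(all ⊤) | OUT=(all ⊤)
  B4: | IN=(all ⊤) | OUT={a:-, c:0; rest ⊤}
  B5: | IN=(all ⊤) | OUT=(all ⊤)
  B6: | IN=(all ⊤) | OUT=(all ⊤)
  B7: | IN=(all ⊤) | OUT=(all ⊤)
  B8: | IN=(all ⊤) | OUT=(all ⊤)
  B9: | IN=(all ⊤) | OUT=(all ⊤)

Merge at B2: IN[B2] = OUT[B1] = {a: ⊤, b: +, c: ⊤, d: ⊤, e: +, f: ⊤}
Applying B2's transfer function to that IN value gives OUT[B2] (row B2 above).

Answer: {a: ⊤, b: +, c: +, d: ⊤, e: +, f: ⊤}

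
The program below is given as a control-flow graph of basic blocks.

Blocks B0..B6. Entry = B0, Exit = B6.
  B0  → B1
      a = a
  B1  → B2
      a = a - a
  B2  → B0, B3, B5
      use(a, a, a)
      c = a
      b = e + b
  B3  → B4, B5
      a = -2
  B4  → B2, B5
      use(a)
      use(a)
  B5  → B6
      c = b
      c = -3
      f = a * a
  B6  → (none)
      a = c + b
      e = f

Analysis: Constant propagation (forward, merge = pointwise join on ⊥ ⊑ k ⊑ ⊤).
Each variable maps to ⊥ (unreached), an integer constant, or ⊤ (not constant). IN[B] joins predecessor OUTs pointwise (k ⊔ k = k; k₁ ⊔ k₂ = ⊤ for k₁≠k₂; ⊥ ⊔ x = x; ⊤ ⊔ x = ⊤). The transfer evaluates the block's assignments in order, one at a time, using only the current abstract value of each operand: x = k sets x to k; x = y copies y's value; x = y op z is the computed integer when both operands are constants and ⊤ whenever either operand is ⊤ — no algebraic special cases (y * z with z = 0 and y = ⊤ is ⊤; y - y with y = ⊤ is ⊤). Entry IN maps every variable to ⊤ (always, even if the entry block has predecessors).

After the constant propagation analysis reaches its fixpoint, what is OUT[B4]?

Answer: {a: -2, b: ⊤, c: ⊤, d: ⊤, e: ⊤, f: ⊤}

Derivation:
Converged values:
  B0: | IN=(all ⊤) | OUT=(all ⊤)
  B1: | IN=(all ⊤) | OUT=(all ⊤)
  B2: | IN=(all ⊤) | OUT=(all ⊤)
  B3: | IN=(all ⊤) | OUT={a:-2; rest ⊤}
  B4: | IN={a:-2; rest ⊤} | OUT={a:-2; rest ⊤}
  B5: | IN=(all ⊤) | OUT={c:-3; rest ⊤}
  B6: | IN={c:-3; rest ⊤} | OUT={c:-3; rest ⊤}

Merge at B4: IN[B4] = OUT[B3] = {a: -2, b: ⊤, c: ⊤, d: ⊤, e: ⊤, f: ⊤}
Applying B4's transfer function to that IN value gives OUT[B4] (row B4 above).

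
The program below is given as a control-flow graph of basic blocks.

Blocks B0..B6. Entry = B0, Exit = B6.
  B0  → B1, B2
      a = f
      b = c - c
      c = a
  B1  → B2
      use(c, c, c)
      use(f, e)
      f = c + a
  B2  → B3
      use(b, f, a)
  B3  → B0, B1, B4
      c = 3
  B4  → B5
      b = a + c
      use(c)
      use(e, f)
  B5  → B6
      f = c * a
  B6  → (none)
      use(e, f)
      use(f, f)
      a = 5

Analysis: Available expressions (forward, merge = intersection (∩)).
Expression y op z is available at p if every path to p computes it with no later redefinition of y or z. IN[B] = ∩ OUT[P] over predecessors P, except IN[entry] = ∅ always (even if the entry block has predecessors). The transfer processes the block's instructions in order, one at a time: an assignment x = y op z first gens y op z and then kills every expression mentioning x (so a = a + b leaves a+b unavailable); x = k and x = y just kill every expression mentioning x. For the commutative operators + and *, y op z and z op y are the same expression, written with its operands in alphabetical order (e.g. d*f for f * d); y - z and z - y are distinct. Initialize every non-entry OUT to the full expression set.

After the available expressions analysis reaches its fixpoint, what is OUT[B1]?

Answer: {a+c}

Trace:
Converged values:
  B0:  IN={}  OUT={}
  B1:  IN={}  OUT={a+c}
  B2:  IN={}  OUT={}
  B3:  IN={}  OUT={}
  B4:  IN={}  OUT={a+c}
  B5:  IN={a+c}  OUT={a*c, a+c}
  B6:  IN={a*c, a+c}  OUT={}

Merge at B1: IN[B1] = OUT[B0] ∩ OUT[B3] = {}
Applying B1's transfer function to that IN value gives OUT[B1] (row B1 above).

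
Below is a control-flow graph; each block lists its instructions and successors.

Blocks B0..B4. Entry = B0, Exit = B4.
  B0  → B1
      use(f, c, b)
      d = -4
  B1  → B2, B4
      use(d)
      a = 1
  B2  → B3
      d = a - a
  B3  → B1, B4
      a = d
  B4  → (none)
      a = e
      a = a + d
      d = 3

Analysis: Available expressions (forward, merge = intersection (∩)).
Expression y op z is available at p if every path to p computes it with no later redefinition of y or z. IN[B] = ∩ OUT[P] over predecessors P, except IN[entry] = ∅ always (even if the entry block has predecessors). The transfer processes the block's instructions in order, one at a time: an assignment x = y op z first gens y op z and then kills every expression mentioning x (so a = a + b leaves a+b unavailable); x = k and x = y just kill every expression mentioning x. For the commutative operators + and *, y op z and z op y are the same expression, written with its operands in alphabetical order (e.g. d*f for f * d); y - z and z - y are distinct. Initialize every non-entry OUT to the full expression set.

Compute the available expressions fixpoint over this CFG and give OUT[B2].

Per-block solution:
  B0:  IN={}  OUT={}
  B1:  IN={}  OUT={}
  B2:  IN={}  OUT={a-a}
  B3:  IN={a-a}  OUT={}
  B4:  IN={}  OUT={}

Merge at B2: IN[B2] = OUT[B1] = {}
Applying B2's transfer function to that IN value gives OUT[B2] (row B2 above).

Answer: {a-a}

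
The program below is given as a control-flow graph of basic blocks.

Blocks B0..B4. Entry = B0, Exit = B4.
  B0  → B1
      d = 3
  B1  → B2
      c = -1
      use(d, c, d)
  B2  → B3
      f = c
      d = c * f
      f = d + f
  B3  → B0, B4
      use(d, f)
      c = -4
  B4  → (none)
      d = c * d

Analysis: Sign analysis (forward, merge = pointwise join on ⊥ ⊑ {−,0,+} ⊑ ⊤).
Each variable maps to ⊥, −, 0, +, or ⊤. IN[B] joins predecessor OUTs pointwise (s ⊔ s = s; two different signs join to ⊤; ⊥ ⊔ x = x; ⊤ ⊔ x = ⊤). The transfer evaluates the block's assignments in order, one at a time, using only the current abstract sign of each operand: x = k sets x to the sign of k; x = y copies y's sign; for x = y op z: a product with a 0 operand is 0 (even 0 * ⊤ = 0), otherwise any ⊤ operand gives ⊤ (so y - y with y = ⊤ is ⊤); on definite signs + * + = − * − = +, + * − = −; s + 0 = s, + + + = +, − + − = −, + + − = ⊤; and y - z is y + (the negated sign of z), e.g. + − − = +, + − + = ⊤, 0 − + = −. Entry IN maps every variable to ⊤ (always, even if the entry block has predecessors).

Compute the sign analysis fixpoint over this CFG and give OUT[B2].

Converged values:
  B0: | IN=(all ⊤) | OUT={d:+; rest ⊤}
  B1: | IN={d:+; rest ⊤} | OUT={c:-, d:+; rest ⊤}
  B2: | IN={c:-, d:+; rest ⊤} | OUT={c:-, d:+; rest ⊤}
  B3: | IN={c:-, d:+; rest ⊤} | OUT={c:-, d:+; rest ⊤}
  B4: | IN={c:-, d:+; rest ⊤} | OUT={c:-, d:-; rest ⊤}

Merge at B2: IN[B2] = OUT[B1] = {a: ⊤, b: ⊤, c: -, d: +, e: ⊤, f: ⊤}
Applying B2's transfer function to that IN value gives OUT[B2] (row B2 above).

Answer: {a: ⊤, b: ⊤, c: -, d: +, e: ⊤, f: ⊤}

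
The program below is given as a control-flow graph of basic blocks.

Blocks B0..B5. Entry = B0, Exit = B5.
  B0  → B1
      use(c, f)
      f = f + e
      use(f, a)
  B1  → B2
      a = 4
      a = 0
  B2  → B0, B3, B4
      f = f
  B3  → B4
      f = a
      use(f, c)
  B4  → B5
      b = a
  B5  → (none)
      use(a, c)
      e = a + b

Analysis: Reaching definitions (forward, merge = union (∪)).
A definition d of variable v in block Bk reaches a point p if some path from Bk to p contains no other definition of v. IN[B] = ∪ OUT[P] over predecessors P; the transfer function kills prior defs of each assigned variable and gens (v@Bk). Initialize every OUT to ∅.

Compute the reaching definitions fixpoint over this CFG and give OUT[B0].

Answer: {a@B1, f@B0}

Derivation:
Converged values:
  B0:  IN={a@B1, f@B2}  OUT={a@B1, f@B0}
  B1:  IN={a@B1, f@B0}  OUT={a@B1, f@B0}
  B2:  IN={a@B1, f@B0}  OUT={a@B1, f@B2}
  B3:  IN={a@B1, f@B2}  OUT={a@B1, f@B3}
  B4:  IN={a@B1, f@B2, f@B3}  OUT={a@B1, b@B4, f@B2, f@B3}
  B5:  IN={a@B1, b@B4, f@B2, f@B3}  OUT={a@B1, b@B4, e@B5, f@B2, f@B3}

Merge at B0 (entry node, so the boundary value {} is joined with the incoming edge(s)): IN[B0] = {} ⊔ OUT[B2] = {a@B1, f@B2}
Applying B0's transfer function to that IN value gives OUT[B0] (row B0 above).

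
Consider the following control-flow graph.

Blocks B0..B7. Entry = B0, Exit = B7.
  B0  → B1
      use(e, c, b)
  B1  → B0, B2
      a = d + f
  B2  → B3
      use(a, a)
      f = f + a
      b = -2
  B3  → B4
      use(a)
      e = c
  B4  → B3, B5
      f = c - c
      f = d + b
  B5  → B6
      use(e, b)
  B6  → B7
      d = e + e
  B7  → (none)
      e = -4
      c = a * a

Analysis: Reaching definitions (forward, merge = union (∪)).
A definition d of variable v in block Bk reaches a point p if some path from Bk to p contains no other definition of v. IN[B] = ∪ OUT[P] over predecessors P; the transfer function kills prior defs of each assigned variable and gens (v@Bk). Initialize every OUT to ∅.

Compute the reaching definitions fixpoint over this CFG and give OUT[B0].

Converged values:
  B0:  IN={a@B1}  OUT={a@B1}
  B1:  IN={a@B1}  OUT={a@B1}
  B2:  IN={a@B1}  OUT={a@B1, b@B2, f@B2}
  B3:  IN={a@B1, b@B2, e@B3, f@B2, f@B4}  OUT={a@B1, b@B2, e@B3, f@B2, f@B4}
  B4:  IN={a@B1, b@B2, e@B3, f@B2, f@B4}  OUT={a@B1, b@B2, e@B3, f@B4}
  B5:  IN={a@B1, b@B2, e@B3, f@B4}  OUT={a@B1, b@B2, e@B3, f@B4}
  B6:  IN={a@B1, b@B2, e@B3, f@B4}  OUT={a@B1, b@B2, d@B6, e@B3, f@B4}
  B7:  IN={a@B1, b@B2, d@B6, e@B3, f@B4}  OUT={a@B1, b@B2, c@B7, d@B6, e@B7, f@B4}

Merge at B0 (entry node, so the boundary value {} is joined with the incoming edge(s)): IN[B0] = {} ⊔ OUT[B1] = {a@B1}
Applying B0's transfer function to that IN value gives OUT[B0] (row B0 above).

Answer: {a@B1}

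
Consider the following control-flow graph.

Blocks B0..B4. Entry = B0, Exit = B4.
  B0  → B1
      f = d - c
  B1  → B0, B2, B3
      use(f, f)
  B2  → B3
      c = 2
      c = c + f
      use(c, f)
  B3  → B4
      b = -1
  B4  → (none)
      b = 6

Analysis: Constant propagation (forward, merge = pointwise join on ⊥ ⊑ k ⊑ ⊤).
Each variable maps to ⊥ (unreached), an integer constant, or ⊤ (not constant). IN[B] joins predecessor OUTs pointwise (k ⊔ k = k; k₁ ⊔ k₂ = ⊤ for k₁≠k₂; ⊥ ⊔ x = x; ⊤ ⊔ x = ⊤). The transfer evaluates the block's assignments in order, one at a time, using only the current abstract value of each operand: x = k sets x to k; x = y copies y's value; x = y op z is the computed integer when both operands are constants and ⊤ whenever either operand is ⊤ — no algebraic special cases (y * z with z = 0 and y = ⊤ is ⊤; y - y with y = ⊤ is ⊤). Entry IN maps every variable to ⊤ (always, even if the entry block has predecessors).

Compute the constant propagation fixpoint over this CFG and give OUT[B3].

Answer: {a: ⊤, b: -1, c: ⊤, d: ⊤, e: ⊤, f: ⊤}

Trace:
Fixpoint table:
  B0:   IN=(all ⊤)   OUT=(all ⊤)
  B1:   IN=(all ⊤)   OUT=(all ⊤)
  B2:   IN=(all ⊤)   OUT=(all ⊤)
  B3:   IN=(all ⊤)   OUT={b:-1; rest ⊤}
  B4:   IN={b:-1; rest ⊤}   OUT={b:6; rest ⊤}

Merge at B3: IN[B3] = OUT[B1] ⊔ OUT[B2] = {a: ⊤, b: ⊤, c: ⊤, d: ⊤, e: ⊤, f: ⊤}
Applying B3's transfer function to that IN value gives OUT[B3] (row B3 above).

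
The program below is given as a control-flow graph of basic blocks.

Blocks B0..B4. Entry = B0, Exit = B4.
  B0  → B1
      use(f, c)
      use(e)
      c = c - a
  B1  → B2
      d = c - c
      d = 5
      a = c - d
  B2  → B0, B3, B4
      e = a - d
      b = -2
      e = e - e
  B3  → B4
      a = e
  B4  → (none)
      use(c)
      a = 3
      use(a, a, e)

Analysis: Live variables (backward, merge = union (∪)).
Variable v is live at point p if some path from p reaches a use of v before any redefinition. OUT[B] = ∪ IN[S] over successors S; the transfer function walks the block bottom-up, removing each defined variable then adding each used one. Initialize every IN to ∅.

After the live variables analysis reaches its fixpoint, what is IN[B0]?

Answer: {a, c, e, f}

Working:
Converged values:
  B0:  IN={a, c, e, f}  OUT={c, f}
  B1:  IN={c, f}  OUT={a, c, d, f}
  B2:  IN={a, c, d, f}  OUT={a, c, e, f}
  B3:  IN={c, e}  OUT={c, e}
  B4:  IN={c, e}  OUT={}

Merge at B0: OUT[B0] = IN[B1] = {c, f}
Applying B0's transfer function to that OUT value gives IN[B0] (row B0 above).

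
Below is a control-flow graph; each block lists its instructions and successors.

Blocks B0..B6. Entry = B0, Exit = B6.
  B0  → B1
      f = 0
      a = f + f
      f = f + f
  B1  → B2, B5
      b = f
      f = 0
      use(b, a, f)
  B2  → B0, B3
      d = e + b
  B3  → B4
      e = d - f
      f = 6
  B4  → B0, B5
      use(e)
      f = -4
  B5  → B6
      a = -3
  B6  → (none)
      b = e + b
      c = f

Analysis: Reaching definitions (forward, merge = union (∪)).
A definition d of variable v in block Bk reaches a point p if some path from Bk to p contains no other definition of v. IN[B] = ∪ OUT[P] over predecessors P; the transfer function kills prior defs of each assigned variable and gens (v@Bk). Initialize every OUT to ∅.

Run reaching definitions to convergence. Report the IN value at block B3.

Answer: {a@B0, b@B1, d@B2, e@B3, f@B1}

Working:
Converged values:
  B0:  IN={a@B0, b@B1, d@B2, e@B3, f@B1, f@B4}  OUT={a@B0, b@B1, d@B2, e@B3, f@B0}
  B1:  IN={a@B0, b@B1, d@B2, e@B3, f@B0}  OUT={a@B0, b@B1, d@B2, e@B3, f@B1}
  B2:  IN={a@B0, b@B1, d@B2, e@B3, f@B1}  OUT={a@B0, b@B1, d@B2, e@B3, f@B1}
  B3:  IN={a@B0, b@B1, d@B2, e@B3, f@B1}  OUT={a@B0, b@B1, d@B2, e@B3, f@B3}
  B4:  IN={a@B0, b@B1, d@B2, e@B3, f@B3}  OUT={a@B0, b@B1, d@B2, e@B3, f@B4}
  B5:  IN={a@B0, b@B1, d@B2, e@B3, f@B1, f@B4}  OUT={a@B5, b@B1, d@B2, e@B3, f@B1, f@B4}
  B6:  IN={a@B5, b@B1, d@B2, e@B3, f@B1, f@B4}  OUT={a@B5, b@B6, c@B6, d@B2, e@B3, f@B1, f@B4}

Merge at B3: IN[B3] = OUT[B2] = {a@B0, b@B1, d@B2, e@B3, f@B1}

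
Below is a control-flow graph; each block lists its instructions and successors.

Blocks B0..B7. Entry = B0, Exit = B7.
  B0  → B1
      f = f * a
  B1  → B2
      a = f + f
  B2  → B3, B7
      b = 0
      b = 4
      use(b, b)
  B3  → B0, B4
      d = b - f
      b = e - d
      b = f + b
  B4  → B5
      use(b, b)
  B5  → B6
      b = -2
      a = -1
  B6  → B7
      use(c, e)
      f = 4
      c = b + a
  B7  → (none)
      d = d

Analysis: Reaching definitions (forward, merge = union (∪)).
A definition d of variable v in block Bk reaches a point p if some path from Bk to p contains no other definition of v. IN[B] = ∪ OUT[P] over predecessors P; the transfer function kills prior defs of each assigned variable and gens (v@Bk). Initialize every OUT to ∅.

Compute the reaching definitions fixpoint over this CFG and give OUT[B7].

Fixpoint table:
  B0: | IN={a@B1, b@B3, d@B3, f@B0} | OUT={a@B1, b@B3, d@B3, f@B0}
  B1: | IN={a@B1, b@B3, d@B3, f@B0} | OUT={a@B1, b@B3, d@B3, f@B0}
  B2: | IN={a@B1, b@B3, d@B3, f@B0} | OUT={a@B1, b@B2, d@B3, f@B0}
  B3: | IN={a@B1, b@B2, d@B3, f@B0} | OUT={a@B1, b@B3, d@B3, f@B0}
  B4: | IN={a@B1, b@B3, d@B3, f@B0} | OUT={a@B1, b@B3, d@B3, f@B0}
  B5: | IN={a@B1, b@B3, d@B3, f@B0} | OUT={a@B5, b@B5, d@B3, f@B0}
  B6: | IN={a@B5, b@B5, d@B3, f@B0} | OUT={a@B5, b@B5, c@B6, d@B3, f@B6}
  B7: | IN={a@B1, a@B5, b@B2, b@B5, c@B6, d@B3, f@B0, f@B6} | OUT={a@B1, a@B5, b@B2, b@B5, c@B6, d@B7, f@B0, f@B6}

Merge at B7: IN[B7] = OUT[B2] ⊔ OUT[B6] = {a@B1, a@B5, b@B2, b@B5, c@B6, d@B3, f@B0, f@B6}
Applying B7's transfer function to that IN value gives OUT[B7] (row B7 above).

Answer: {a@B1, a@B5, b@B2, b@B5, c@B6, d@B7, f@B0, f@B6}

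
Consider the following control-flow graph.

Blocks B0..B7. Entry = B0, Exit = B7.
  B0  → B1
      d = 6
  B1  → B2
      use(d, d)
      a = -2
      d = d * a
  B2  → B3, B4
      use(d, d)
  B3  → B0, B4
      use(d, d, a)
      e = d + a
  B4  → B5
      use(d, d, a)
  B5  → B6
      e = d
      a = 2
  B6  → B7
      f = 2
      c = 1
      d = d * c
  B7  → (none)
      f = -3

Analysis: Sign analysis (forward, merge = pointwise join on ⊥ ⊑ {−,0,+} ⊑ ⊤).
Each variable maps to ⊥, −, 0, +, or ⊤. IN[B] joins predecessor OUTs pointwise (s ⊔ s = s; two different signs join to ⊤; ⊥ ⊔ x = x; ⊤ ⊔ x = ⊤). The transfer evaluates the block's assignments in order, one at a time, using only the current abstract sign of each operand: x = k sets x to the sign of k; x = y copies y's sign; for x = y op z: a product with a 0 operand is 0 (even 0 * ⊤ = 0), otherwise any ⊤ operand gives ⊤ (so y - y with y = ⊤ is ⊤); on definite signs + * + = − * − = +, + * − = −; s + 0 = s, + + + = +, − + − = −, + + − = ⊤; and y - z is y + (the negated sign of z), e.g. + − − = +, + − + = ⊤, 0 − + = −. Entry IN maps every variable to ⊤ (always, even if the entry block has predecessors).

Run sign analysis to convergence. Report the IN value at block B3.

Answer: {a: -, b: ⊤, c: ⊤, d: -, e: ⊤, f: ⊤}

Derivation:
Converged values:
  B0:  IN=(all ⊤)  OUT={d:+; rest ⊤}
  B1:  IN={d:+; rest ⊤}  OUT={a:-, d:-; rest ⊤}
  B2:  IN={a:-, d:-; rest ⊤}  OUT={a:-, d:-; rest ⊤}
  B3:  IN={a:-, d:-; rest ⊤}  OUT={a:-, d:-, e:-; rest ⊤}
  B4:  IN={a:-, d:-; rest ⊤}  OUT={a:-, d:-; rest ⊤}
  B5:  IN={a:-, d:-; rest ⊤}  OUT={a:+, d:-, e:-; rest ⊤}
  B6:  IN={a:+, d:-, e:-; rest ⊤}  OUT={a:+, c:+, d:-, e:-, f:+; rest ⊤}
  B7:  IN={a:+, c:+, d:-, e:-, f:+; rest ⊤}  OUT={a:+, c:+, d:-, e:-, f:-; rest ⊤}

Merge at B3: IN[B3] = OUT[B2] = {a: -, b: ⊤, c: ⊤, d: -, e: ⊤, f: ⊤}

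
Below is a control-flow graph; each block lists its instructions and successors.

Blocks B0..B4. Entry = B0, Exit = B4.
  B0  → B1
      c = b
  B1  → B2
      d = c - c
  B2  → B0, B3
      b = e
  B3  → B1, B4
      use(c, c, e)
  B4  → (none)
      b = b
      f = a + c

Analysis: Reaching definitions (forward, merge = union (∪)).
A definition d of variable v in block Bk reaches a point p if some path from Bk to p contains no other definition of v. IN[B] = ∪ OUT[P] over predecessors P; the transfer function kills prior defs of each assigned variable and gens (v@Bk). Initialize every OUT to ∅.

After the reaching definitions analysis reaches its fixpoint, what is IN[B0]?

Answer: {b@B2, c@B0, d@B1}

Working:
Fixpoint table:
  B0:  IN={b@B2, c@B0, d@B1}  OUT={b@B2, c@B0, d@B1}
  B1:  IN={b@B2, c@B0, d@B1}  OUT={b@B2, c@B0, d@B1}
  B2:  IN={b@B2, c@B0, d@B1}  OUT={b@B2, c@B0, d@B1}
  B3:  IN={b@B2, c@B0, d@B1}  OUT={b@B2, c@B0, d@B1}
  B4:  IN={b@B2, c@B0, d@B1}  OUT={b@B4, c@B0, d@B1, f@B4}

Merge at B0 (entry node, so the boundary value {} is joined with the incoming edge(s)): IN[B0] = {} ⊔ OUT[B2] = {b@B2, c@B0, d@B1}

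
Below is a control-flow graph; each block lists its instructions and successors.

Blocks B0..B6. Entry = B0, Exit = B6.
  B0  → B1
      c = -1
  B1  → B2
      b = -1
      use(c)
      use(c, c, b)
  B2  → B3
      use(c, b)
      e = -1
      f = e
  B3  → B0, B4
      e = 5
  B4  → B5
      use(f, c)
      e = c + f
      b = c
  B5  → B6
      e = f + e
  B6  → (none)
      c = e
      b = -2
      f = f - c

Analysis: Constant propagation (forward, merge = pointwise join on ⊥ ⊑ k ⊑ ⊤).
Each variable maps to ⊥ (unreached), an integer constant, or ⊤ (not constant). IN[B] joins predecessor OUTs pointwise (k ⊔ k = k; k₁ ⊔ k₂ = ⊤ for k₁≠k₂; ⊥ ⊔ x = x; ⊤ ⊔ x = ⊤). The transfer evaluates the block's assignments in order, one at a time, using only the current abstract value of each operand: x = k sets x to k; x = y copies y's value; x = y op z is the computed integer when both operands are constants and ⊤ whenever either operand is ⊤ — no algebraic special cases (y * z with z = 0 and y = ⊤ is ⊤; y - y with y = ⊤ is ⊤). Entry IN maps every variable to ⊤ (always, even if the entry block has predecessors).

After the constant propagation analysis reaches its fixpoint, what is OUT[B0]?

Answer: {a: ⊤, b: ⊤, c: -1, d: ⊤, e: ⊤, f: ⊤}

Trace:
Converged values:
  B0:   IN=(all ⊤)   OUT={c:-1; rest ⊤}
  B1:   IN={c:-1; rest ⊤}   OUT={b:-1, c:-1; rest ⊤}
  B2:   IN={b:-1, c:-1; rest ⊤}   OUT={b:-1, c:-1, e:-1, f:-1; rest ⊤}
  B3:   IN={b:-1, c:-1, e:-1, f:-1; rest ⊤}   OUT={b:-1, c:-1, e:5, f:-1; rest ⊤}
  B4:   IN={b:-1, c:-1, e:5, f:-1; rest ⊤}   OUT={b:-1, c:-1, e:-2, f:-1; rest ⊤}
  B5:   IN={b:-1, c:-1, e:-2, f:-1; rest ⊤}   OUT={b:-1, c:-1, e:-3, f:-1; rest ⊤}
  B6:   IN={b:-1, c:-1, e:-3, f:-1; rest ⊤}   OUT={b:-2, c:-3, e:-3, f:2; rest ⊤}

Merge at B0 (entry node, so the boundary value (all ⊤) is joined with the incoming edge(s)): IN[B0] = (all ⊤) ⊔ OUT[B3] = {a: ⊤, b: ⊤, c: ⊤, d: ⊤, e: ⊤, f: ⊤}
Applying B0's transfer function to that IN value gives OUT[B0] (row B0 above).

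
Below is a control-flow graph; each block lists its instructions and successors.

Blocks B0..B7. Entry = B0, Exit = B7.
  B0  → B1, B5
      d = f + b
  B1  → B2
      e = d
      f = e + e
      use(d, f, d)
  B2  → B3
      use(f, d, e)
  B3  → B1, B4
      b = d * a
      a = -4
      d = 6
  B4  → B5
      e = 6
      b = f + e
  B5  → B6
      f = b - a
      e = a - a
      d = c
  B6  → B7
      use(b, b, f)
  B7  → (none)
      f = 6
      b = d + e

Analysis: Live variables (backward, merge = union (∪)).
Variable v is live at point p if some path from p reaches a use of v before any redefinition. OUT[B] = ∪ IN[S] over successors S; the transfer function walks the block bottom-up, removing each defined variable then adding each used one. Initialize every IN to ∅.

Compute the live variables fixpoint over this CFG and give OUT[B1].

Answer: {a, c, d, e, f}

Derivation:
Converged values:
  B0: | IN={a, b, c, f} | OUT={a, b, c, d}
  B1: | IN={a, c, d} | OUT={a, c, d, e, f}
  B2: | IN={a, c, d, e, f} | OUT={a, c, d, f}
  B3: | IN={a, c, d, f} | OUT={a, c, d, f}
  B4: | IN={a, c, f} | OUT={a, b, c}
  B5: | IN={a, b, c} | OUT={b, d, e, f}
  B6: | IN={b, d, e, f} | OUT={d, e}
  B7: | IN={d, e} | OUT={}

Merge at B1: OUT[B1] = IN[B2] = {a, c, d, e, f}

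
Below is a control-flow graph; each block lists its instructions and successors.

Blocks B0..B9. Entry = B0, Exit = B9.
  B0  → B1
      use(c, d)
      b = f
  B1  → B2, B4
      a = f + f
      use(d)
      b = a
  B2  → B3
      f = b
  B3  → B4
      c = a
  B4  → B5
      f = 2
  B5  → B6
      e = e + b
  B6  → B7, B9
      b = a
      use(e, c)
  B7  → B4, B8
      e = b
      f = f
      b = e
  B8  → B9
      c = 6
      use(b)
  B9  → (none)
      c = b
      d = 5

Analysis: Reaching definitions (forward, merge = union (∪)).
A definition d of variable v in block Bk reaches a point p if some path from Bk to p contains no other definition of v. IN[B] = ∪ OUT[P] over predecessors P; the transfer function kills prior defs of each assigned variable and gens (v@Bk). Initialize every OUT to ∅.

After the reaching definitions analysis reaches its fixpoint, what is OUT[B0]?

Fixpoint table:
  B0:  IN={}  OUT={b@B0}
  B1:  IN={b@B0}  OUT={a@B1, b@B1}
  B2:  IN={a@B1, b@B1}  OUT={a@B1, b@B1, f@B2}
  B3:  IN={a@B1, b@B1, f@B2}  OUT={a@B1, b@B1, c@B3, f@B2}
  B4:  IN={a@B1, b@B1, b@B7, c@B3, e@B7, f@B2, f@B7}  OUT={a@B1, b@B1, b@B7, c@B3, e@B7, f@B4}
  B5:  IN={a@B1, b@B1, b@B7, c@B3, e@B7, f@B4}  OUT={a@B1, b@B1, b@B7, c@B3, e@B5, f@B4}
  B6:  IN={a@B1, b@B1, b@B7, c@B3, e@B5, f@B4}  OUT={a@B1, b@B6, c@B3, e@B5, f@B4}
  B7:  IN={a@B1, b@B6, c@B3, e@B5, f@B4}  OUT={a@B1, b@B7, c@B3, e@B7, f@B7}
  B8:  IN={a@B1, b@B7, c@B3, e@B7, f@B7}  OUT={a@B1, b@B7, c@B8, e@B7, f@B7}
  B9:  IN={a@B1, b@B6, b@B7, c@B3, c@B8, e@B5, e@B7, f@B4, f@B7}  OUT={a@B1, b@B6, b@B7, c@B9, d@B9, e@B5, e@B7, f@B4, f@B7}

B0 is the boundary node: IN[B0] = {}
Applying B0's transfer function to that IN value gives OUT[B0] (row B0 above).

Answer: {b@B0}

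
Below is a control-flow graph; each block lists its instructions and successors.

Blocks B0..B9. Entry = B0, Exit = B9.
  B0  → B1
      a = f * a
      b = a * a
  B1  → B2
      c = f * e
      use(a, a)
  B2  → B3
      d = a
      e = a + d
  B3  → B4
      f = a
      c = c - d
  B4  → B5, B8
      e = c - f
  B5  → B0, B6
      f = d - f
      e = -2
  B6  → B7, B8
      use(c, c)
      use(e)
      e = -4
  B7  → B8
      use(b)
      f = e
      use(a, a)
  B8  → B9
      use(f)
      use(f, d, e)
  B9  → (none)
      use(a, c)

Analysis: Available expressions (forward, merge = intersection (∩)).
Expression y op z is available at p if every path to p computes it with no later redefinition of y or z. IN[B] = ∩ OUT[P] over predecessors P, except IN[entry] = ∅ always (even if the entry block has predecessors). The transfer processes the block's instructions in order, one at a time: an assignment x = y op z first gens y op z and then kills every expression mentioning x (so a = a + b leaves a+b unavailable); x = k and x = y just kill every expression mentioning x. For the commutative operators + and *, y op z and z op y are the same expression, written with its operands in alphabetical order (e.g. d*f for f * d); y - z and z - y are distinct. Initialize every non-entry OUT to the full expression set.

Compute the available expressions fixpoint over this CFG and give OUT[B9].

Answer: {a*a, a+d}

Trace:
Fixpoint table:
  B0:  IN={}  OUT={a*a}
  B1:  IN={a*a}  OUT={a*a, e*f}
  B2:  IN={a*a, e*f}  OUT={a*a, a+d}
  B3:  IN={a*a, a+d}  OUT={a*a, a+d}
  B4:  IN={a*a, a+d}  OUT={a*a, a+d, c-f}
  B5:  IN={a*a, a+d, c-f}  OUT={a*a, a+d}
  B6:  IN={a*a, a+d}  OUT={a*a, a+d}
  B7:  IN={a*a, a+d}  OUT={a*a, a+d}
  B8:  IN={a*a, a+d}  OUT={a*a, a+d}
  B9:  IN={a*a, a+d}  OUT={a*a, a+d}

Merge at B9: IN[B9] = OUT[B8] = {a*a, a+d}
Applying B9's transfer function to that IN value gives OUT[B9] (row B9 above).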